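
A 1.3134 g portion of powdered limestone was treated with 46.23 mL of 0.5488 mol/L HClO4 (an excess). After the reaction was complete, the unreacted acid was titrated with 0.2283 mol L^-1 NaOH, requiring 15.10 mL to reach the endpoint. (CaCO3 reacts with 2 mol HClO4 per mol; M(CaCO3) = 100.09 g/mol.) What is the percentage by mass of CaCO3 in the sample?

83.5%

Total n(HClO4) added = 0.5488 x 0.04623 = 0.02537 mol.
n(NaOH) used = 0.2283 x 0.01510 = 0.003447 mol, which equals the excess n(HClO4).
So n(HClO4) consumed by the sample = 0.02537 - 0.003447 = 0.02192 mol.
n(CaCO3) = 0.02192 / 2 = 0.01096 mol.
mass CaCO3 = 0.01096 x 100.09 = 1.097 g, so %CaCO3 = 1.097/1.3134 x 100 = 83.5%.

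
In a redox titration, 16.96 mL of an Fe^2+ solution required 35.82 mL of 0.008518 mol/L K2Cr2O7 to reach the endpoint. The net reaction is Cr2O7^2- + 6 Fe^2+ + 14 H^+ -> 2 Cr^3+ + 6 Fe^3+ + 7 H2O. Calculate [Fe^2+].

n(K2Cr2O7) = 0.008518 x 0.03582 = 0.0003051 mol.
From the balanced equation, 1 mol K2Cr2O7 reacts with 6 mol Fe^2+, so n(Fe^2+) = 0.0003051 x 6/1 = 0.001831 mol.
[Fe^2+] = 0.001831 / 0.01696 L = 0.108 M.

0.108 M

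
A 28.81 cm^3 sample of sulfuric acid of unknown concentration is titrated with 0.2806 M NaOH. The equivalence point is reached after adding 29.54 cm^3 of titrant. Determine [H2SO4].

n(NaOH) delivered = 0.2806 x 0.02954 = 0.008289 mol.
The reaction is 1 H2SO4 + 2 NaOH, so n(H2SO4) = 0.008289 x 1/2 = 0.004144 mol.
[H2SO4] = 0.004144 mol / 0.02881 L = 0.144 M.

0.144 M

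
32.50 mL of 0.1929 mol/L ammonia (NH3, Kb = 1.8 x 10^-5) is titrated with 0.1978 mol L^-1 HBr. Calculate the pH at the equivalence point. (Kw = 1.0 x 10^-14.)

5.13

n(NH3) = 0.1929 x 0.03250 = 0.006269 mol; V(HBr) at equivalence = 0.006269/0.1978 = 0.03169 L.
At equivalence the base is fully converted to NH4+; total volume = 0.06419 L, so [NH4+] = 0.006269/0.06419 = 0.09766 M.
Ka(NH4+) = Kw/Kb = 1.0e-14 / 1.8 x 10^-5 = 5.56e-10.
[H^+] = sqrt(Ka x [NH4+]) = sqrt(5.56e-10 x 0.09766) = 7.37e-6 M.
pH = -log(7.37e-6) = 5.13.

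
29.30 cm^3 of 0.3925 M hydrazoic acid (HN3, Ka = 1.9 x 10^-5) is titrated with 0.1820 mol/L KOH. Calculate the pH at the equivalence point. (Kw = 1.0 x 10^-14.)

n(HN3) = 0.3925 x 0.02930 = 0.01150 mol; V(KOH) at equivalence = 0.01150/0.1820 = 0.06319 L.
At equivalence all the acid is converted to N3-; total volume = 0.02930 + 0.06319 = 0.09249 L, so [N3-] = 0.01150/0.09249 = 0.1243 M.
Kb = Kw/Ka = 1.0e-14 / 1.9 x 10^-5 = 5.26e-10.
[OH^-] = sqrt(Kb x [N3-]) = sqrt(5.26e-10 x 0.1243) = 8.09e-6 M.
pOH = 5.09, so pH = 14.00 - 5.09 = 8.91.

8.91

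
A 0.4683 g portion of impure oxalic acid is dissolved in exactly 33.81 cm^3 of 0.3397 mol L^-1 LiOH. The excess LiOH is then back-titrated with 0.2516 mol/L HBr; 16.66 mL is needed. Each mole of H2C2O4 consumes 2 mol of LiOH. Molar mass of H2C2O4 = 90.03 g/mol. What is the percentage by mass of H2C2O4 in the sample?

Total n(LiOH) added = 0.3397 x 0.03381 = 0.01149 mol.
n(HBr) used = 0.2516 x 0.01666 = 0.004192 mol, which equals the excess n(LiOH).
So n(LiOH) consumed by the sample = 0.01149 - 0.004192 = 0.007294 mol.
n(H2C2O4) = 0.007294 / 2 = 0.003647 mol.
mass H2C2O4 = 0.003647 x 90.03 = 0.3283 g, so %H2C2O4 = 0.3283/0.4683 x 100 = 70.1%.

70.1%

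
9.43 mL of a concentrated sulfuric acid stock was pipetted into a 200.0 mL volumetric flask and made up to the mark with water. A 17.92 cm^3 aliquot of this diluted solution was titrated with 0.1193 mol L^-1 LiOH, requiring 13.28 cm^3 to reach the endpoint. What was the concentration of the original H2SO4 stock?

0.938 M

n(LiOH) = 0.1193 x 0.01328 = 0.001584 mol.
n(H2SO4) in the aliquot = 0.001584 x 1/2 = 0.0007922 mol.
[diluted H2SO4] = 0.0007922 / 0.01792 = 0.04420 M.
Dilution factor = 200.0/9.430 = 21.21, so [stock] = 0.04420 x 21.21 = 0.938 M.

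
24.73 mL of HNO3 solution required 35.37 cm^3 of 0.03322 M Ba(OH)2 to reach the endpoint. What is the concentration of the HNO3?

n(Ba(OH)2) delivered = 0.03322 x 0.03537 = 0.001175 mol.
The reaction is 2 HNO3 + 1 Ba(OH)2, so n(HNO3) = 0.001175 x 2/1 = 0.002350 mol.
[HNO3] = 0.002350 mol / 0.02473 L = 0.0950 M.

0.0950 M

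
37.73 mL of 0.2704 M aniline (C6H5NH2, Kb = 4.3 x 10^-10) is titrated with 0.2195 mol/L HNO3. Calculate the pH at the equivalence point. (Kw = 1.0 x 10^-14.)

2.78

n(C6H5NH2) = 0.2704 x 0.03773 = 0.01020 mol; V(HNO3) at equivalence = 0.01020/0.2195 = 0.04648 L.
At equivalence the base is fully converted to C6H5NH3+; total volume = 0.08421 L, so [C6H5NH3+] = 0.01020/0.08421 = 0.1212 M.
Ka(C6H5NH3+) = Kw/Kb = 1.0e-14 / 4.3 x 10^-10 = 2.33e-5.
[H^+] = sqrt(Ka x [C6H5NH3+]) = sqrt(2.33e-5 x 0.1212) = 0.00168 M.
pH = -log(0.00168) = 2.78.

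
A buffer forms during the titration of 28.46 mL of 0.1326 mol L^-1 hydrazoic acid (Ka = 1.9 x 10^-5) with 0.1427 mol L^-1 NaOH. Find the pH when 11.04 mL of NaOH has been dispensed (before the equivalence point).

4.58

Initial n(HN3) = 0.1326 x 0.02846 = 0.003774 mol.
n(NaOH) added = 0.1427 x 0.01104 = 0.001575 mol, converting that many moles of HN3 to N3-.
Remaining n(HN3) = 0.002198 mol; n(N3-) = 0.001575 mol.
By Henderson-Hasselbalch, pH = pKa + log([A^-]/[HA]) = 4.72 + log(0.001575/0.002198) = 4.72 + (-0.14) = 4.58.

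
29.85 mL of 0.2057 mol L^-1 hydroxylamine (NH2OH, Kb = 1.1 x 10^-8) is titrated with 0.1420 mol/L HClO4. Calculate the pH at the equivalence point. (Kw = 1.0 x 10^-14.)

3.56

n(NH2OH) = 0.2057 x 0.02985 = 0.006140 mol; V(HClO4) at equivalence = 0.006140/0.1420 = 0.04324 L.
At equivalence the base is fully converted to NH3OH+; total volume = 0.07309 L, so [NH3OH+] = 0.006140/0.07309 = 0.08401 M.
Ka(NH3OH+) = Kw/Kb = 1.0e-14 / 1.1 x 10^-8 = 9.09e-7.
[H^+] = sqrt(Ka x [NH3OH+]) = sqrt(9.09e-7 x 0.08401) = 0.000276 M.
pH = -log(0.000276) = 3.56.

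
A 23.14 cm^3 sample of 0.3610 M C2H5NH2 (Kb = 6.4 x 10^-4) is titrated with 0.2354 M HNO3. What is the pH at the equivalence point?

n(C2H5NH2) = 0.3610 x 0.02314 = 0.008354 mol; V(HNO3) at equivalence = 0.008354/0.2354 = 0.03549 L.
At equivalence the base is fully converted to C2H5NH3+; total volume = 0.05863 L, so [C2H5NH3+] = 0.008354/0.05863 = 0.1425 M.
Ka(C2H5NH3+) = Kw/Kb = 1.0e-14 / 6.4 x 10^-4 = 1.56e-11.
[H^+] = sqrt(Ka x [C2H5NH3+]) = sqrt(1.56e-11 x 0.1425) = 1.49e-6 M.
pH = -log(1.49e-6) = 5.83.

5.83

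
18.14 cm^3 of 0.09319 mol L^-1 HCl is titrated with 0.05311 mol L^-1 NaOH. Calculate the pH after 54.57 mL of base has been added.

12.22

n(acid) = 0.09319 x 0.01814 = 0.001690 mol; n(NaOH) added = 0.05311 x 0.05457 = 0.002898 mol.
Base is in excess by 0.002898 - 0.001690 = 0.001208 mol in a total volume of 0.07271 L.
[OH^-] = 0.001208/0.07271 = 0.01661 M, so pOH = 1.78 and pH = 14.00 - 1.78 = 12.22.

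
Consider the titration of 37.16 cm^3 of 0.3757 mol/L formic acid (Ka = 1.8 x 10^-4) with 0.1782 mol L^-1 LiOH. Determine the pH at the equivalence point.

8.41

n(HCOOH) = 0.3757 x 0.03716 = 0.01396 mol; V(LiOH) at equivalence = 0.01396/0.1782 = 0.07834 L.
At equivalence all the acid is converted to HCOO-; total volume = 0.03716 + 0.07834 = 0.1155 L, so [HCOO-] = 0.01396/0.1155 = 0.1209 M.
Kb = Kw/Ka = 1.0e-14 / 1.8 x 10^-4 = 5.56e-11.
[OH^-] = sqrt(Kb x [HCOO-]) = sqrt(5.56e-11 x 0.1209) = 2.59e-6 M.
pOH = 5.59, so pH = 14.00 - 5.59 = 8.41.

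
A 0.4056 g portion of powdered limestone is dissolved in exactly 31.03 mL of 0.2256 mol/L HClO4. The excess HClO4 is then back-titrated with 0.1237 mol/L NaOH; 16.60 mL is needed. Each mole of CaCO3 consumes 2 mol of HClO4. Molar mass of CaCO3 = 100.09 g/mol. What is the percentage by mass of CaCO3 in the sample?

61.0%

Total n(HClO4) added = 0.2256 x 0.03103 = 0.007000 mol.
n(NaOH) used = 0.1237 x 0.01660 = 0.002053 mol, which equals the excess n(HClO4).
So n(HClO4) consumed by the sample = 0.007000 - 0.002053 = 0.004947 mol.
n(CaCO3) = 0.004947 / 2 = 0.002473 mol.
mass CaCO3 = 0.002473 x 100.09 = 0.2476 g, so %CaCO3 = 0.2476/0.4056 x 100 = 61.0%.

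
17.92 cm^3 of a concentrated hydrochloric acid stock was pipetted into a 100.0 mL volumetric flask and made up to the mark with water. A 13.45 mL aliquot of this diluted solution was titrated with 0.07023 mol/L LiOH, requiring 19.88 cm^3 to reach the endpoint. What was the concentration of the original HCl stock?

0.579 M

n(LiOH) = 0.07023 x 0.01988 = 0.001396 mol.
n(HCl) in the aliquot = 0.001396 mol.
[diluted HCl] = 0.001396 / 0.01345 = 0.1038 M.
Dilution factor = 100.0/17.92 = 5.580, so [stock] = 0.1038 x 5.580 = 0.579 M.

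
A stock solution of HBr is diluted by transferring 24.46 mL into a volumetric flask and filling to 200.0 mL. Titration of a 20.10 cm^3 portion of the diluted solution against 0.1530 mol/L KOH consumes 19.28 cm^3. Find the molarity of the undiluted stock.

n(KOH) = 0.1530 x 0.01928 = 0.002950 mol.
n(HBr) in the aliquot = 0.002950 mol.
[diluted HBr] = 0.002950 / 0.02010 = 0.1468 M.
Dilution factor = 200.0/24.46 = 8.177, so [stock] = 0.1468 x 8.177 = 1.20 M.

1.20 M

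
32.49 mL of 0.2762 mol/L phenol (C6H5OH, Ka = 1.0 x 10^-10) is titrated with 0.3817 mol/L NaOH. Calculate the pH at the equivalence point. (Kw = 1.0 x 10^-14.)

n(C6H5OH) = 0.2762 x 0.03249 = 0.008974 mol; V(NaOH) at equivalence = 0.008974/0.3817 = 0.02351 L.
At equivalence all the acid is converted to C6H5O-; total volume = 0.03249 + 0.02351 = 0.05600 L, so [C6H5O-] = 0.008974/0.05600 = 0.1602 M.
Kb = Kw/Ka = 1.0e-14 / 1.0 x 10^-10 = 0.000100.
[OH^-] = sqrt(Kb x [C6H5O-]) = sqrt(0.000100 x 0.1602) = 0.00400 M.
pOH = 2.40, so pH = 14.00 - 2.40 = 11.60.

11.60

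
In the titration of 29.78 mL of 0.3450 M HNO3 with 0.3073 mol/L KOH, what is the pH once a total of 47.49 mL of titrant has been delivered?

12.75

n(acid) = 0.3450 x 0.02978 = 0.01027 mol; n(KOH) added = 0.3073 x 0.04749 = 0.01459 mol.
Base is in excess by 0.01459 - 0.01027 = 0.004320 mol in a total volume of 0.07727 L.
[OH^-] = 0.004320/0.07727 = 0.05590 M, so pOH = 1.25 and pH = 14.00 - 1.25 = 12.75.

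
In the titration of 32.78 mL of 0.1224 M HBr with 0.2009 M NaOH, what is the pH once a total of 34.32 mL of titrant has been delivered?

12.63

n(acid) = 0.1224 x 0.03278 = 0.004012 mol; n(NaOH) added = 0.2009 x 0.03432 = 0.006895 mol.
Base is in excess by 0.006895 - 0.004012 = 0.002883 mol in a total volume of 0.06710 L.
[OH^-] = 0.002883/0.06710 = 0.04296 M, so pOH = 1.37 and pH = 14.00 - 1.37 = 12.63.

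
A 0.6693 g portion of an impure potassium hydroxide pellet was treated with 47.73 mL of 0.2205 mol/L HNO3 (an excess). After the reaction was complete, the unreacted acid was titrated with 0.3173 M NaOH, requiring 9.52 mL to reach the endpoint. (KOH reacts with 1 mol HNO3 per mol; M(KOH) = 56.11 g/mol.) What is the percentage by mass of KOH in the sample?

Total n(HNO3) added = 0.2205 x 0.04773 = 0.01052 mol.
n(NaOH) used = 0.3173 x 0.009520 = 0.003021 mol, which equals the excess n(HNO3).
So n(HNO3) consumed by the sample = 0.01052 - 0.003021 = 0.007504 mol.
n(KOH) = 0.007504 / 1 = 0.007504 mol.
mass KOH = 0.007504 x 56.11 = 0.4210 g, so %KOH = 0.4210/0.6693 x 100 = 62.9%.

62.9%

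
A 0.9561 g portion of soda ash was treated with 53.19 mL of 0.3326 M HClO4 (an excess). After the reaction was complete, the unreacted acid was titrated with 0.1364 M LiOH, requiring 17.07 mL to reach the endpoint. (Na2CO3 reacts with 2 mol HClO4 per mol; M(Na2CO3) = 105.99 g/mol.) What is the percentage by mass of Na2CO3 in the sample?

Total n(HClO4) added = 0.3326 x 0.05319 = 0.01769 mol.
n(LiOH) used = 0.1364 x 0.01707 = 0.002328 mol, which equals the excess n(HClO4).
So n(HClO4) consumed by the sample = 0.01769 - 0.002328 = 0.01536 mol.
n(Na2CO3) = 0.01536 / 2 = 0.007681 mol.
mass Na2CO3 = 0.007681 x 105.99 = 0.8141 g, so %Na2CO3 = 0.8141/0.9561 x 100 = 85.2%.

85.2%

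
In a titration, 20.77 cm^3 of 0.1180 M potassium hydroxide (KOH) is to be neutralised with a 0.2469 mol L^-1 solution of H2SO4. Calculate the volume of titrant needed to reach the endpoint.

n(KOH) = 0.1180 mol/L x 0.02077 L = 0.002451 mol.
The neutralisation is 2 KOH : 1 H2SO4, so n(H2SO4) = 0.002451 x 1/2 = 0.001225 mol.
V(H2SO4) = 0.001225 / 0.2469 = 0.004963 L = 4.96 mL.

4.96 mL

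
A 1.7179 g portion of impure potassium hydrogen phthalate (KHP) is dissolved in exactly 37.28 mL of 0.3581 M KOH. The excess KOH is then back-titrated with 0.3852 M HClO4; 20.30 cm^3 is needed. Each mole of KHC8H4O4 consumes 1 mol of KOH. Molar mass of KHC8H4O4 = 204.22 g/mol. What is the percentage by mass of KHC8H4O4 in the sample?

65.7%

Total n(KOH) added = 0.3581 x 0.03728 = 0.01335 mol.
n(HClO4) used = 0.3852 x 0.02030 = 0.007820 mol, which equals the excess n(KOH).
So n(KOH) consumed by the sample = 0.01335 - 0.007820 = 0.005530 mol.
n(KHC8H4O4) = 0.005530 / 1 = 0.005530 mol.
mass KHC8H4O4 = 0.005530 x 204.22 = 1.129 g, so %KHC8H4O4 = 1.129/1.7179 x 100 = 65.7%.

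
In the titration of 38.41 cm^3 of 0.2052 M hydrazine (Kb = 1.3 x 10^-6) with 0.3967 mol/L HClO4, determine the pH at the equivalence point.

n(N2H4) = 0.2052 x 0.03841 = 0.007882 mol; V(HClO4) at equivalence = 0.007882/0.3967 = 0.01987 L.
At equivalence the base is fully converted to N2H5+; total volume = 0.05828 L, so [N2H5+] = 0.007882/0.05828 = 0.1352 M.
Ka(N2H5+) = Kw/Kb = 1.0e-14 / 1.3 x 10^-6 = 7.69e-9.
[H^+] = sqrt(Ka x [N2H5+]) = sqrt(7.69e-9 x 0.1352) = 3.23e-5 M.
pH = -log(3.23e-5) = 4.49.

4.49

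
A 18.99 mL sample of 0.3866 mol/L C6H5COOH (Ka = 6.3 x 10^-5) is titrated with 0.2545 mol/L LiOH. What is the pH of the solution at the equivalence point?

n(C6H5COOH) = 0.3866 x 0.01899 = 0.007342 mol; V(LiOH) at equivalence = 0.007342/0.2545 = 0.02885 L.
At equivalence all the acid is converted to C6H5COO-; total volume = 0.01899 + 0.02885 = 0.04784 L, so [C6H5COO-] = 0.007342/0.04784 = 0.1535 M.
Kb = Kw/Ka = 1.0e-14 / 6.3 x 10^-5 = 1.59e-10.
[OH^-] = sqrt(Kb x [C6H5COO-]) = sqrt(1.59e-10 x 0.1535) = 4.94e-6 M.
pOH = 5.31, so pH = 14.00 - 5.31 = 8.69.

8.69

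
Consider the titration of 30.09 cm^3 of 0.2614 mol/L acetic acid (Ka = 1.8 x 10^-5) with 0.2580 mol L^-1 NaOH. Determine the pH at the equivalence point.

n(CH3COOH) = 0.2614 x 0.03009 = 0.007866 mol; V(NaOH) at equivalence = 0.007866/0.2580 = 0.03049 L.
At equivalence all the acid is converted to CH3COO-; total volume = 0.03009 + 0.03049 = 0.06058 L, so [CH3COO-] = 0.007866/0.06058 = 0.1298 M.
Kb = Kw/Ka = 1.0e-14 / 1.8 x 10^-5 = 5.56e-10.
[OH^-] = sqrt(Kb x [CH3COO-]) = sqrt(5.56e-10 x 0.1298) = 8.49e-6 M.
pOH = 5.07, so pH = 14.00 - 5.07 = 8.93.

8.93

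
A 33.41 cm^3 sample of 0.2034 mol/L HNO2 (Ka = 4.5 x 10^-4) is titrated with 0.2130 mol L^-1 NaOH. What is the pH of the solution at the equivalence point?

n(HNO2) = 0.2034 x 0.03341 = 0.006796 mol; V(NaOH) at equivalence = 0.006796/0.2130 = 0.03190 L.
At equivalence all the acid is converted to NO2-; total volume = 0.03341 + 0.03190 = 0.06531 L, so [NO2-] = 0.006796/0.06531 = 0.1040 M.
Kb = Kw/Ka = 1.0e-14 / 4.5 x 10^-4 = 2.22e-11.
[OH^-] = sqrt(Kb x [NO2-]) = sqrt(2.22e-11 x 0.1040) = 1.52e-6 M.
pOH = 5.82, so pH = 14.00 - 5.82 = 8.18.

8.18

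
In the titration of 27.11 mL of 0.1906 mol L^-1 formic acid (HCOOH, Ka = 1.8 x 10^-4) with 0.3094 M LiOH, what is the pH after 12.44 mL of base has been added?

4.21

Initial n(HCOOH) = 0.1906 x 0.02711 = 0.005167 mol.
n(LiOH) added = 0.3094 x 0.01244 = 0.003849 mol, converting that many moles of HCOOH to HCOO-.
Remaining n(HCOOH) = 0.001318 mol; n(HCOO-) = 0.003849 mol.
By Henderson-Hasselbalch, pH = pKa + log([A^-]/[HA]) = 3.74 + log(0.003849/0.001318) = 3.74 + (+0.47) = 4.21.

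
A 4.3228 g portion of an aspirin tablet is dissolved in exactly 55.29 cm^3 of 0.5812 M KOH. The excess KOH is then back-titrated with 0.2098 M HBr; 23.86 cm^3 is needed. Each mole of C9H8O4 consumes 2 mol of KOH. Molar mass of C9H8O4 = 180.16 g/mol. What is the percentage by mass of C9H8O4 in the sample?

56.5%

Total n(KOH) added = 0.5812 x 0.05529 = 0.03213 mol.
n(HBr) used = 0.2098 x 0.02386 = 0.005006 mol, which equals the excess n(KOH).
So n(KOH) consumed by the sample = 0.03213 - 0.005006 = 0.02713 mol.
n(C9H8O4) = 0.02713 / 2 = 0.01356 mol.
mass C9H8O4 = 0.01356 x 180.16 = 2.444 g, so %C9H8O4 = 2.444/4.3228 x 100 = 56.5%.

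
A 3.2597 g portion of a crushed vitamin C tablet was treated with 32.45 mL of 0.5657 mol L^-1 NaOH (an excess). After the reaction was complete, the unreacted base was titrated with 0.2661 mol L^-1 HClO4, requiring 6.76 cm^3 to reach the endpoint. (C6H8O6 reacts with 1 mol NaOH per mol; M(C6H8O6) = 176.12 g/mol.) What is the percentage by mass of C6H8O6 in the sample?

Total n(NaOH) added = 0.5657 x 0.03245 = 0.01836 mol.
n(HClO4) used = 0.2661 x 0.006760 = 0.001799 mol, which equals the excess n(NaOH).
So n(NaOH) consumed by the sample = 0.01836 - 0.001799 = 0.01656 mol.
n(C6H8O6) = 0.01656 / 1 = 0.01656 mol.
mass C6H8O6 = 0.01656 x 176.12 = 2.916 g, so %C6H8O6 = 2.916/3.2597 x 100 = 89.5%.

89.5%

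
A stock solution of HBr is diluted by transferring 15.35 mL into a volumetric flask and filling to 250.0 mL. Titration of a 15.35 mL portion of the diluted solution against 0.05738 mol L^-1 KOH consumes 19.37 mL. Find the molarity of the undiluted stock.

1.18 M

n(KOH) = 0.05738 x 0.01937 = 0.001111 mol.
n(HBr) in the aliquot = 0.001111 mol.
[diluted HBr] = 0.001111 / 0.01535 = 0.07241 M.
Dilution factor = 250.0/15.35 = 16.29, so [stock] = 0.07241 x 16.29 = 1.18 M.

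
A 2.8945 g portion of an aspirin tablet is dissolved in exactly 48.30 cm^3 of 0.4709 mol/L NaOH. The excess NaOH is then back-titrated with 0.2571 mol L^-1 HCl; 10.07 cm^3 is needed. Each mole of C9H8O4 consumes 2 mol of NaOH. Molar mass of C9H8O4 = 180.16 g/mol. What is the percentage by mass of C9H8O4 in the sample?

Total n(NaOH) added = 0.4709 x 0.04830 = 0.02274 mol.
n(HCl) used = 0.2571 x 0.01007 = 0.002589 mol, which equals the excess n(NaOH).
So n(NaOH) consumed by the sample = 0.02274 - 0.002589 = 0.02016 mol.
n(C9H8O4) = 0.02016 / 2 = 0.01008 mol.
mass C9H8O4 = 0.01008 x 180.16 = 1.816 g, so %C9H8O4 = 1.816/2.8945 x 100 = 62.7%.

62.7%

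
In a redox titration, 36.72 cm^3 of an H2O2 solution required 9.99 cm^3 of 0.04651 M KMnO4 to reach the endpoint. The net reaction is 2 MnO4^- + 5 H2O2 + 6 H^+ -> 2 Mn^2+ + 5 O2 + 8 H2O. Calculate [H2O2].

n(KMnO4) = 0.04651 x 0.009990 = 0.0004646 mol.
From the balanced equation, 2 mol KMnO4 reacts with 5 mol H2O2, so n(H2O2) = 0.0004646 x 5/2 = 0.001162 mol.
[H2O2] = 0.001162 / 0.03672 L = 0.0316 M.

0.0316 M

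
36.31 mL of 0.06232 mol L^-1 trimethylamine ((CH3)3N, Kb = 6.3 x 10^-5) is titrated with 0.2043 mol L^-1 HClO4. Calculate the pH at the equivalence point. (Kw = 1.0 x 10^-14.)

n((CH3)3N) = 0.06232 x 0.03631 = 0.002263 mol; V(HClO4) at equivalence = 0.002263/0.2043 = 0.01108 L.
At equivalence the base is fully converted to (CH3)3NH+; total volume = 0.04739 L, so [(CH3)3NH+] = 0.002263/0.04739 = 0.04775 M.
Ka((CH3)3NH+) = Kw/Kb = 1.0e-14 / 6.3 x 10^-5 = 1.59e-10.
[H^+] = sqrt(Ka x [(CH3)3NH+]) = sqrt(1.59e-10 x 0.04775) = 2.75e-6 M.
pH = -log(2.75e-6) = 5.56.

5.56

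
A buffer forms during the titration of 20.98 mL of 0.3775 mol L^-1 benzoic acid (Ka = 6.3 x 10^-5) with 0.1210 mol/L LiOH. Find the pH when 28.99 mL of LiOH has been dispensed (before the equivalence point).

Initial n(C6H5COOH) = 0.3775 x 0.02098 = 0.007920 mol.
n(LiOH) added = 0.1210 x 0.02899 = 0.003508 mol, converting that many moles of C6H5COOH to C6H5COO-.
Remaining n(C6H5COOH) = 0.004412 mol; n(C6H5COO-) = 0.003508 mol.
By Henderson-Hasselbalch, pH = pKa + log([A^-]/[HA]) = 4.20 + log(0.003508/0.004412) = 4.20 + (-0.10) = 4.10.

4.10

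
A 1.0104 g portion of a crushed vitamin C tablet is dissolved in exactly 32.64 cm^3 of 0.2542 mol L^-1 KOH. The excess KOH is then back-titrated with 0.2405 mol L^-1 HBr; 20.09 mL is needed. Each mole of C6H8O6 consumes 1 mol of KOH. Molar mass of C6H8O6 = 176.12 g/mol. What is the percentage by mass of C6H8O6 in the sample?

60.4%

Total n(KOH) added = 0.2542 x 0.03264 = 0.008297 mol.
n(HBr) used = 0.2405 x 0.02009 = 0.004832 mol, which equals the excess n(KOH).
So n(KOH) consumed by the sample = 0.008297 - 0.004832 = 0.003465 mol.
n(C6H8O6) = 0.003465 / 1 = 0.003465 mol.
mass C6H8O6 = 0.003465 x 176.12 = 0.6103 g, so %C6H8O6 = 0.6103/1.0104 x 100 = 60.4%.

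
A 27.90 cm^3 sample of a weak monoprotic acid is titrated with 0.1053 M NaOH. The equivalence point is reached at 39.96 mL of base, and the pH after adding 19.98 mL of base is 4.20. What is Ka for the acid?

6.3 x 10^-5

19.98 mL is half of the equivalence volume, so this is the half-equivalence point where [HA] = [A^-].
At half-equivalence pH = pKa, so pKa = 4.20.
Ka = 10^(-4.20) = 6.3 x 10^-5.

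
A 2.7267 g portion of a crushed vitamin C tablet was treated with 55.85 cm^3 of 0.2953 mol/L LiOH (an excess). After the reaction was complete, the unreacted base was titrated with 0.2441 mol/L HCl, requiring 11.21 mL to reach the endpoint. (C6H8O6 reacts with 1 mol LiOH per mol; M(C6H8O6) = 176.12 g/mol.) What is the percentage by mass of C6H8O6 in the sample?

88.9%

Total n(LiOH) added = 0.2953 x 0.05585 = 0.01649 mol.
n(HCl) used = 0.2441 x 0.01121 = 0.002736 mol, which equals the excess n(LiOH).
So n(LiOH) consumed by the sample = 0.01649 - 0.002736 = 0.01376 mol.
n(C6H8O6) = 0.01376 / 1 = 0.01376 mol.
mass C6H8O6 = 0.01376 x 176.12 = 2.423 g, so %C6H8O6 = 2.423/2.7267 x 100 = 88.9%.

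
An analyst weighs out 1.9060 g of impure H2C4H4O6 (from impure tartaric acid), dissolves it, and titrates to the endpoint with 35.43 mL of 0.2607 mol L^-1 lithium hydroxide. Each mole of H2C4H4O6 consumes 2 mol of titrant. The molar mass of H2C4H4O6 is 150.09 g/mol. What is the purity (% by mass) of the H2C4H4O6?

36.4%

n(LiOH) = 0.2607 x 0.03543 = 0.009237 mol.
n(H2C4H4O6) = 0.009237 / 2 = 0.004618 mol.
mass of H2C4H4O6 = 0.004618 x 150.09 = 0.6932 g.
% purity = 0.6932 / 1.9060 x 100 = 36.4%.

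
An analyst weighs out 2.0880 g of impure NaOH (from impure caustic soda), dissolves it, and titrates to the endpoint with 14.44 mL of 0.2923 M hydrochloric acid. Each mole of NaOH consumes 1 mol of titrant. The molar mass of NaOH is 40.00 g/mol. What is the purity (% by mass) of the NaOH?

n(HCl) = 0.2923 x 0.01444 = 0.004221 mol.
n(NaOH) = 0.004221 / 1 = 0.004221 mol.
mass of NaOH = 0.004221 x 40.00 = 0.1688 g.
% purity = 0.1688 / 2.0880 x 100 = 8.09%.

8.09%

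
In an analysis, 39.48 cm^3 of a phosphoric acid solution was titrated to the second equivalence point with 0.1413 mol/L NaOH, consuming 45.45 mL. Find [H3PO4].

0.0813 M

n(NaOH) = 0.1413 x 0.04545 = 0.006422 mol.
At the second equivalence point, 2 mol OH^- react per mol H3PO4, so n(H3PO4) = 0.006422 / 2 = 0.003211 mol.
[H3PO4] = 0.003211 / 0.03948 L = 0.0813 M.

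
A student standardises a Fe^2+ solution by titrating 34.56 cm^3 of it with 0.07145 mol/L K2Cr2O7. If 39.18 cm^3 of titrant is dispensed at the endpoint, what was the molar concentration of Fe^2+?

0.486 M

n(K2Cr2O7) = 0.07145 x 0.03918 = 0.002799 mol.
From the balanced equation, 1 mol K2Cr2O7 reacts with 6 mol Fe^2+, so n(Fe^2+) = 0.002799 x 6/1 = 0.01680 mol.
[Fe^2+] = 0.01680 / 0.03456 L = 0.486 M.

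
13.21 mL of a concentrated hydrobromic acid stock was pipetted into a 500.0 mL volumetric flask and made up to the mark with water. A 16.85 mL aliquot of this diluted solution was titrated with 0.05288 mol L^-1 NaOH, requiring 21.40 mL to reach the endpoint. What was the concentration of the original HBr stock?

n(NaOH) = 0.05288 x 0.02140 = 0.001132 mol.
n(HBr) in the aliquot = 0.001132 mol.
[diluted HBr] = 0.001132 / 0.01685 = 0.06716 M.
Dilution factor = 500.0/13.21 = 37.85, so [stock] = 0.06716 x 37.85 = 2.54 M.

2.54 M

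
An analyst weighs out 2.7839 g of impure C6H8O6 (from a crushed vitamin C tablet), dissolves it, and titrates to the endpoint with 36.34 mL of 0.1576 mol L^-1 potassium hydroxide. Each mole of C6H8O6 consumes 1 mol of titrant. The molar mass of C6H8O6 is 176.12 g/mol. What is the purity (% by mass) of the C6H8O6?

36.2%

n(KOH) = 0.1576 x 0.03634 = 0.005727 mol.
n(C6H8O6) = 0.005727 / 1 = 0.005727 mol.
mass of C6H8O6 = 0.005727 x 176.12 = 1.009 g.
% purity = 1.009 / 2.7839 x 100 = 36.2%.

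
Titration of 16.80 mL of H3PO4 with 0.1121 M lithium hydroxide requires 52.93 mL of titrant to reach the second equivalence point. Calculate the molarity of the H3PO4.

0.177 M

n(LiOH) = 0.1121 x 0.05293 = 0.005933 mol.
At the second equivalence point, 2 mol OH^- react per mol H3PO4, so n(H3PO4) = 0.005933 / 2 = 0.002967 mol.
[H3PO4] = 0.002967 / 0.01680 L = 0.177 M.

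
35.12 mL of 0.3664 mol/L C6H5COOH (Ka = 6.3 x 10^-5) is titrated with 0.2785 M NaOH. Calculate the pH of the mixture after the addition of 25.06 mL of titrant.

4.27

Initial n(C6H5COOH) = 0.3664 x 0.03512 = 0.01287 mol.
n(NaOH) added = 0.2785 x 0.02506 = 0.006979 mol, converting that many moles of C6H5COOH to C6H5COO-.
Remaining n(C6H5COOH) = 0.005889 mol; n(C6H5COO-) = 0.006979 mol.
By Henderson-Hasselbalch, pH = pKa + log([A^-]/[HA]) = 4.20 + log(0.006979/0.005889) = 4.20 + (+0.07) = 4.27.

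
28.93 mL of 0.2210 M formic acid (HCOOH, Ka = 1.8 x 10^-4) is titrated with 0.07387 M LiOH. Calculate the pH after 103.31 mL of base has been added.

11.97

n(acid) = 0.2210 x 0.02893 = 0.006394 mol; n(LiOH) added = 0.07387 x 0.1033 = 0.007632 mol.
Base is in excess by 0.007632 - 0.006394 = 0.001238 mol in a total volume of 0.1322 L.
[OH^-] = 0.001238/0.1322 = 0.009362 M, so pOH = 2.03 and pH = 14.00 - 2.03 = 11.97.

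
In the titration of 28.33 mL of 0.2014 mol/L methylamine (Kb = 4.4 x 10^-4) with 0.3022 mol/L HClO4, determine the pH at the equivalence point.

5.78

n(CH3NH2) = 0.2014 x 0.02833 = 0.005706 mol; V(HClO4) at equivalence = 0.005706/0.3022 = 0.01888 L.
At equivalence the base is fully converted to CH3NH3+; total volume = 0.04721 L, so [CH3NH3+] = 0.005706/0.04721 = 0.1209 M.
Ka(CH3NH3+) = Kw/Kb = 1.0e-14 / 4.4 x 10^-4 = 2.27e-11.
[H^+] = sqrt(Ka x [CH3NH3+]) = sqrt(2.27e-11 x 0.1209) = 1.66e-6 M.
pH = -log(1.66e-6) = 5.78.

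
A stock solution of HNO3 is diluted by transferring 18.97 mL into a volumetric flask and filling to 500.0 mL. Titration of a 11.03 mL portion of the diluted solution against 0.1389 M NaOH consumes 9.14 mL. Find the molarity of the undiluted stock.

3.03 M

n(NaOH) = 0.1389 x 0.009140 = 0.001270 mol.
n(HNO3) in the aliquot = 0.001270 mol.
[diluted HNO3] = 0.001270 / 0.01103 = 0.1151 M.
Dilution factor = 500.0/18.97 = 26.36, so [stock] = 0.1151 x 26.36 = 3.03 M.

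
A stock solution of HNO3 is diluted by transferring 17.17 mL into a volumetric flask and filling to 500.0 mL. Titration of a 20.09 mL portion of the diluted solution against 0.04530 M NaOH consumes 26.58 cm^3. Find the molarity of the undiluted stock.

1.75 M

n(NaOH) = 0.04530 x 0.02658 = 0.001204 mol.
n(HNO3) in the aliquot = 0.001204 mol.
[diluted HNO3] = 0.001204 / 0.02009 = 0.05993 M.
Dilution factor = 500.0/17.17 = 29.12, so [stock] = 0.05993 x 29.12 = 1.75 M.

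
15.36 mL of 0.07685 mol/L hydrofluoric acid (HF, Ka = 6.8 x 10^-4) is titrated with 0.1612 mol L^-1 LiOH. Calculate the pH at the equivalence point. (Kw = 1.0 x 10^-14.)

n(HF) = 0.07685 x 0.01536 = 0.001180 mol; V(LiOH) at equivalence = 0.001180/0.1612 = 0.007323 L.
At equivalence all the acid is converted to F-; total volume = 0.01536 + 0.007323 = 0.02268 L, so [F-] = 0.001180/0.02268 = 0.05204 M.
Kb = Kw/Ka = 1.0e-14 / 6.8 x 10^-4 = 1.47e-11.
[OH^-] = sqrt(Kb x [F-]) = sqrt(1.47e-11 x 0.05204) = 8.75e-7 M.
pOH = 6.06, so pH = 14.00 - 6.06 = 7.94.

7.94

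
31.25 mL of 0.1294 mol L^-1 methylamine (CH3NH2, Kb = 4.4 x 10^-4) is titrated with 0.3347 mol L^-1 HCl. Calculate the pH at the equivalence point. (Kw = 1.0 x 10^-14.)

5.84

n(CH3NH2) = 0.1294 x 0.03125 = 0.004044 mol; V(HCl) at equivalence = 0.004044/0.3347 = 0.01208 L.
At equivalence the base is fully converted to CH3NH3+; total volume = 0.04333 L, so [CH3NH3+] = 0.004044/0.04333 = 0.09332 M.
Ka(CH3NH3+) = Kw/Kb = 1.0e-14 / 4.4 x 10^-4 = 2.27e-11.
[H^+] = sqrt(Ka x [CH3NH3+]) = sqrt(2.27e-11 x 0.09332) = 1.46e-6 M.
pH = -log(1.46e-6) = 5.84.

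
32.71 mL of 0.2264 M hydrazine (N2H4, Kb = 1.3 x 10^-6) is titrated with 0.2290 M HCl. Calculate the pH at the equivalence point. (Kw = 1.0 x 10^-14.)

4.53

n(N2H4) = 0.2264 x 0.03271 = 0.007406 mol; V(HCl) at equivalence = 0.007406/0.2290 = 0.03234 L.
At equivalence the base is fully converted to N2H5+; total volume = 0.06505 L, so [N2H5+] = 0.007406/0.06505 = 0.1138 M.
Ka(N2H5+) = Kw/Kb = 1.0e-14 / 1.3 x 10^-6 = 7.69e-9.
[H^+] = sqrt(Ka x [N2H5+]) = sqrt(7.69e-9 x 0.1138) = 2.96e-5 M.
pH = -log(2.96e-5) = 4.53.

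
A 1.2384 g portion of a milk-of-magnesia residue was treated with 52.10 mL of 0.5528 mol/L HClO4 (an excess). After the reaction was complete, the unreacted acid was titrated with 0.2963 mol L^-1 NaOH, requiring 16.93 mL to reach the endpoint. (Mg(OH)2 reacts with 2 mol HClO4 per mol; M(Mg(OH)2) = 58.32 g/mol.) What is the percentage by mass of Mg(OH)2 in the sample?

Total n(HClO4) added = 0.5528 x 0.05210 = 0.02880 mol.
n(NaOH) used = 0.2963 x 0.01693 = 0.005016 mol, which equals the excess n(HClO4).
So n(HClO4) consumed by the sample = 0.02880 - 0.005016 = 0.02378 mol.
n(Mg(OH)2) = 0.02378 / 2 = 0.01189 mol.
mass Mg(OH)2 = 0.01189 x 58.32 = 0.6936 g, so %Mg(OH)2 = 0.6936/1.2384 x 100 = 56.0%.

56.0%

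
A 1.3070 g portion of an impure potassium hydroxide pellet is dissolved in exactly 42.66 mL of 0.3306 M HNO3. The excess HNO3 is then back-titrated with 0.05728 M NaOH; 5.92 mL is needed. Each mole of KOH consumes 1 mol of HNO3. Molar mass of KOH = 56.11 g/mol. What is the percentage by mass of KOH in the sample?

59.1%

Total n(HNO3) added = 0.3306 x 0.04266 = 0.01410 mol.
n(NaOH) used = 0.05728 x 0.005920 = 0.0003391 mol, which equals the excess n(HNO3).
So n(HNO3) consumed by the sample = 0.01410 - 0.0003391 = 0.01376 mol.
n(KOH) = 0.01376 / 1 = 0.01376 mol.
mass KOH = 0.01376 x 56.11 = 0.7723 g, so %KOH = 0.7723/1.3070 x 100 = 59.1%.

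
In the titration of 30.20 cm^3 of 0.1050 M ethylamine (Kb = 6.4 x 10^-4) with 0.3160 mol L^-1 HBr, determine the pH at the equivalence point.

5.95

n(C2H5NH2) = 0.1050 x 0.03020 = 0.003171 mol; V(HBr) at equivalence = 0.003171/0.3160 = 0.01003 L.
At equivalence the base is fully converted to C2H5NH3+; total volume = 0.04023 L, so [C2H5NH3+] = 0.003171/0.04023 = 0.07881 M.
Ka(C2H5NH3+) = Kw/Kb = 1.0e-14 / 6.4 x 10^-4 = 1.56e-11.
[H^+] = sqrt(Ka x [C2H5NH3+]) = sqrt(1.56e-11 x 0.07881) = 1.11e-6 M.
pH = -log(1.11e-6) = 5.95.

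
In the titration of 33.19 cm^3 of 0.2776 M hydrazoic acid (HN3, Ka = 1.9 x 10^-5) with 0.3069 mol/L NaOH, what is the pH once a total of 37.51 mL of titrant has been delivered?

n(acid) = 0.2776 x 0.03319 = 0.009214 mol; n(NaOH) added = 0.3069 x 0.03751 = 0.01151 mol.
Base is in excess by 0.01151 - 0.009214 = 0.002298 mol in a total volume of 0.07070 L.
[OH^-] = 0.002298/0.07070 = 0.03251 M, so pOH = 1.49 and pH = 14.00 - 1.49 = 12.51.

12.51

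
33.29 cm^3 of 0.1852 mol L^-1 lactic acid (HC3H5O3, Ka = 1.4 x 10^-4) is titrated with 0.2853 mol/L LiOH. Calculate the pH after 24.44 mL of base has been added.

n(acid) = 0.1852 x 0.03329 = 0.006165 mol; n(LiOH) added = 0.2853 x 0.02444 = 0.006973 mol.
Base is in excess by 0.006973 - 0.006165 = 0.0008074 mol in a total volume of 0.05773 L.
[OH^-] = 0.0008074/0.05773 = 0.01399 M, so pOH = 1.85 and pH = 14.00 - 1.85 = 12.15.

12.15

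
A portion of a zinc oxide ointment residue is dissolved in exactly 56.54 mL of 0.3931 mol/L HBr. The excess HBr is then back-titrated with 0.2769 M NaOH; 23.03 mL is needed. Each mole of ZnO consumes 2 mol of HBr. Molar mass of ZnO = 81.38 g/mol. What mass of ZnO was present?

0.645 g

Total n(HBr) added = 0.3931 x 0.05654 = 0.02223 mol.
n(NaOH) used = 0.2769 x 0.02303 = 0.006377 mol, which equals the excess n(HBr).
So n(HBr) consumed by the sample = 0.02223 - 0.006377 = 0.01585 mol.
n(ZnO) = 0.01585 / 2 = 0.007924 mol.
mass = 0.007924 mol x 81.38 g/mol = 0.645 g.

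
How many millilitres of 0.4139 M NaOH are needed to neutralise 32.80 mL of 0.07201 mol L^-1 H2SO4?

11.4 mL

n(H2SO4) = 0.07201 mol/L x 0.03280 L = 0.002362 mol.
The neutralisation is 1 H2SO4 : 2 NaOH, so n(NaOH) = 0.002362 x 2/1 = 0.004724 mol.
V(NaOH) = 0.004724 / 0.4139 = 0.01141 L = 11.4 mL.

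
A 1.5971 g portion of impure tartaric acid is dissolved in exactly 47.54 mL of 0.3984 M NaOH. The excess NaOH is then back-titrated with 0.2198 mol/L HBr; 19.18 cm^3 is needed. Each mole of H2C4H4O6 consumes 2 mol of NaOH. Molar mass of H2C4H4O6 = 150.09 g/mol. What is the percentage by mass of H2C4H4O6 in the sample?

69.2%

Total n(NaOH) added = 0.3984 x 0.04754 = 0.01894 mol.
n(HBr) used = 0.2198 x 0.01918 = 0.004216 mol, which equals the excess n(NaOH).
So n(NaOH) consumed by the sample = 0.01894 - 0.004216 = 0.01472 mol.
n(H2C4H4O6) = 0.01472 / 2 = 0.007362 mol.
mass H2C4H4O6 = 0.007362 x 150.09 = 1.105 g, so %H2C4H4O6 = 1.105/1.5971 x 100 = 69.2%.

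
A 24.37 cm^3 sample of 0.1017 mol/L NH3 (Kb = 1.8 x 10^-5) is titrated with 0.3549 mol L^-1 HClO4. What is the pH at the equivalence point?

5.18

n(NH3) = 0.1017 x 0.02437 = 0.002478 mol; V(HClO4) at equivalence = 0.002478/0.3549 = 0.006983 L.
At equivalence the base is fully converted to NH4+; total volume = 0.03135 L, so [NH4+] = 0.002478/0.03135 = 0.07905 M.
Ka(NH4+) = Kw/Kb = 1.0e-14 / 1.8 x 10^-5 = 5.56e-10.
[H^+] = sqrt(Ka x [NH4+]) = sqrt(5.56e-10 x 0.07905) = 6.63e-6 M.
pH = -log(6.63e-6) = 5.18.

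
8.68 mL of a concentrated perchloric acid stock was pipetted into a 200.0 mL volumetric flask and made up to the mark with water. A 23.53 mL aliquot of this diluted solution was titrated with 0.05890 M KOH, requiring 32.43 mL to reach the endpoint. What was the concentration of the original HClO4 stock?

1.87 M

n(KOH) = 0.05890 x 0.03243 = 0.001910 mol.
n(HClO4) in the aliquot = 0.001910 mol.
[diluted HClO4] = 0.001910 / 0.02353 = 0.08118 M.
Dilution factor = 200.0/8.680 = 23.04, so [stock] = 0.08118 x 23.04 = 1.87 M.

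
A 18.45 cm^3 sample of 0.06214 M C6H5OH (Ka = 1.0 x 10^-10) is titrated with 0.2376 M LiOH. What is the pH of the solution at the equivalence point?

n(C6H5OH) = 0.06214 x 0.01845 = 0.001146 mol; V(LiOH) at equivalence = 0.001146/0.2376 = 0.004825 L.
At equivalence all the acid is converted to C6H5O-; total volume = 0.01845 + 0.004825 = 0.02328 L, so [C6H5O-] = 0.001146/0.02328 = 0.04926 M.
Kb = Kw/Ka = 1.0e-14 / 1.0 x 10^-10 = 0.000100.
[OH^-] = sqrt(Kb x [C6H5O-]) = sqrt(0.000100 x 0.04926) = 0.00222 M.
pOH = 2.65, so pH = 14.00 - 2.65 = 11.35.

11.35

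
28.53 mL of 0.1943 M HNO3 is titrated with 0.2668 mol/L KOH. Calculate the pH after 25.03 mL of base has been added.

n(acid) = 0.1943 x 0.02853 = 0.005543 mol; n(KOH) added = 0.2668 x 0.02503 = 0.006678 mol.
Base is in excess by 0.006678 - 0.005543 = 0.001135 mol in a total volume of 0.05356 L.
[OH^-] = 0.001135/0.05356 = 0.02118 M, so pOH = 1.67 and pH = 14.00 - 1.67 = 12.33.

12.33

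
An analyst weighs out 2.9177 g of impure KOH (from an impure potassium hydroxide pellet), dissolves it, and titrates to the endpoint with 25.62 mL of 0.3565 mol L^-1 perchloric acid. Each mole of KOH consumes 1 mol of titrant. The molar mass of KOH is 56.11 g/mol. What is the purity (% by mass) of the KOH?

n(HClO4) = 0.3565 x 0.02562 = 0.009134 mol.
n(KOH) = 0.009134 / 1 = 0.009134 mol.
mass of KOH = 0.009134 x 56.11 = 0.5125 g.
% purity = 0.5125 / 2.9177 x 100 = 17.6%.

17.6%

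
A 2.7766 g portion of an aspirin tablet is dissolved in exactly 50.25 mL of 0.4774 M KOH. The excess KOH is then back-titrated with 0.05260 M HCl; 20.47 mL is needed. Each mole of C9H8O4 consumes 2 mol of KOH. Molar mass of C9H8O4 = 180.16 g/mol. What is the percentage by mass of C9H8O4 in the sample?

74.3%

Total n(KOH) added = 0.4774 x 0.05025 = 0.02399 mol.
n(HCl) used = 0.05260 x 0.02047 = 0.001077 mol, which equals the excess n(KOH).
So n(KOH) consumed by the sample = 0.02399 - 0.001077 = 0.02291 mol.
n(C9H8O4) = 0.02291 / 2 = 0.01146 mol.
mass C9H8O4 = 0.01146 x 180.16 = 2.064 g, so %C9H8O4 = 2.064/2.7766 x 100 = 74.3%.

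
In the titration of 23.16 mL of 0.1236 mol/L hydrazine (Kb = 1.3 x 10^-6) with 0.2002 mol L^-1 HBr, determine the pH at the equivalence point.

4.62

n(N2H4) = 0.1236 x 0.02316 = 0.002863 mol; V(HBr) at equivalence = 0.002863/0.2002 = 0.01430 L.
At equivalence the base is fully converted to N2H5+; total volume = 0.03746 L, so [N2H5+] = 0.002863/0.03746 = 0.07642 M.
Ka(N2H5+) = Kw/Kb = 1.0e-14 / 1.3 x 10^-6 = 7.69e-9.
[H^+] = sqrt(Ka x [N2H5+]) = sqrt(7.69e-9 x 0.07642) = 2.42e-5 M.
pH = -log(2.42e-5) = 4.62.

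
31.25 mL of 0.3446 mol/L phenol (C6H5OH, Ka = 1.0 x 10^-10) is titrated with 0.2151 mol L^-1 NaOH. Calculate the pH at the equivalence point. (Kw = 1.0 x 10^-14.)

11.56

n(C6H5OH) = 0.3446 x 0.03125 = 0.01077 mol; V(NaOH) at equivalence = 0.01077/0.2151 = 0.05006 L.
At equivalence all the acid is converted to C6H5O-; total volume = 0.03125 + 0.05006 = 0.08131 L, so [C6H5O-] = 0.01077/0.08131 = 0.1324 M.
Kb = Kw/Ka = 1.0e-14 / 1.0 x 10^-10 = 0.000100.
[OH^-] = sqrt(Kb x [C6H5O-]) = sqrt(0.000100 x 0.1324) = 0.00364 M.
pOH = 2.44, so pH = 14.00 - 2.44 = 11.56.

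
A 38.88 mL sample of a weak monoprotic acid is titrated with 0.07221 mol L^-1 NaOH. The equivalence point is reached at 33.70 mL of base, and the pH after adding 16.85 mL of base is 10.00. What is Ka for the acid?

16.85 mL is half of the equivalence volume, so this is the half-equivalence point where [HA] = [A^-].
At half-equivalence pH = pKa, so pKa = 10.00.
Ka = 10^(-10.00) = 1.0 x 10^-10.

1.0 x 10^-10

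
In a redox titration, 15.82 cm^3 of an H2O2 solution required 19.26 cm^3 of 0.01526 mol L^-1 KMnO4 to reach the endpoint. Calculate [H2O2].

0.0464 M

n(KMnO4) = 0.01526 x 0.01926 = 0.0002939 mol.
From the balanced equation, 2 mol KMnO4 reacts with 5 mol H2O2, so n(H2O2) = 0.0002939 x 5/2 = 0.0007348 mol.
[H2O2] = 0.0007348 / 0.01582 L = 0.0464 M.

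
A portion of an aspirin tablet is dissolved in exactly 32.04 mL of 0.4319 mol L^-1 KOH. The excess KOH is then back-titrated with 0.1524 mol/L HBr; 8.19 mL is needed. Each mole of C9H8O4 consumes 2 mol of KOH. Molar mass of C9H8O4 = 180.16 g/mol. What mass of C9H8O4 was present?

Total n(KOH) added = 0.4319 x 0.03204 = 0.01384 mol.
n(HBr) used = 0.1524 x 0.008190 = 0.001248 mol, which equals the excess n(KOH).
So n(KOH) consumed by the sample = 0.01384 - 0.001248 = 0.01259 mol.
n(C9H8O4) = 0.01259 / 2 = 0.006295 mol.
mass = 0.006295 mol x 180.16 g/mol = 1.13 g.

1.13 g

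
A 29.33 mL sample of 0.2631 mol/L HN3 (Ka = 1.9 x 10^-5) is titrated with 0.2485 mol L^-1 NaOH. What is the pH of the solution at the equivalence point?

n(HN3) = 0.2631 x 0.02933 = 0.007717 mol; V(NaOH) at equivalence = 0.007717/0.2485 = 0.03105 L.
At equivalence all the acid is converted to N3-; total volume = 0.02933 + 0.03105 = 0.06038 L, so [N3-] = 0.007717/0.06038 = 0.1278 M.
Kb = Kw/Ka = 1.0e-14 / 1.9 x 10^-5 = 5.26e-10.
[OH^-] = sqrt(Kb x [N3-]) = sqrt(5.26e-10 x 0.1278) = 8.20e-6 M.
pOH = 5.09, so pH = 14.00 - 5.09 = 8.91.

8.91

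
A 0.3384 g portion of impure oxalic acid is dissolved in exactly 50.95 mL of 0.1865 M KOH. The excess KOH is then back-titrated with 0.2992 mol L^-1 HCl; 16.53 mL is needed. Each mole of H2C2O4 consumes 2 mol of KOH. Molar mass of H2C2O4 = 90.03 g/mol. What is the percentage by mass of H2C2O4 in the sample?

60.6%

Total n(KOH) added = 0.1865 x 0.05095 = 0.009502 mol.
n(HCl) used = 0.2992 x 0.01653 = 0.004946 mol, which equals the excess n(KOH).
So n(KOH) consumed by the sample = 0.009502 - 0.004946 = 0.004556 mol.
n(H2C2O4) = 0.004556 / 2 = 0.002278 mol.
mass H2C2O4 = 0.002278 x 90.03 = 0.2051 g, so %H2C2O4 = 0.2051/0.3384 x 100 = 60.6%.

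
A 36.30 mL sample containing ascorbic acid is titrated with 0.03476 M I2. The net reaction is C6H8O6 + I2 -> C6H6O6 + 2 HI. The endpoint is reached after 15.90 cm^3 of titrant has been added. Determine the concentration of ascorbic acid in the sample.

n(I2) = 0.03476 x 0.01590 = 0.0005527 mol.
From the balanced equation, 1 mol I2 reacts with 1 mol ascorbic acid, so n(ascorbic acid) = 0.0005527 x 1/1 = 0.0005527 mol.
[ascorbic acid] = 0.0005527 / 0.03630 L = 0.0152 M.

0.0152 M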